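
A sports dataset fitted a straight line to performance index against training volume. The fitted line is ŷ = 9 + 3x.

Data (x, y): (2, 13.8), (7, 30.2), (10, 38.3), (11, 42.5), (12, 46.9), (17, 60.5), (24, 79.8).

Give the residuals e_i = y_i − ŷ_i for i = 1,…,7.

x=2: ŷ = 9 + 3·2 = 15; e = 13.8 − 15 = -1.2
x=7: ŷ = 9 + 3·7 = 30; e = 30.2 − 30 = 0.2
x=10: ŷ = 9 + 3·10 = 39; e = 38.3 − 39 = -0.7
x=11: ŷ = 9 + 3·11 = 42; e = 42.5 − 42 = 0.5
x=12: ŷ = 9 + 3·12 = 45; e = 46.9 − 45 = 1.9
x=17: ŷ = 9 + 3·17 = 60; e = 60.5 − 60 = 0.5
x=24: ŷ = 9 + 3·24 = 81; e = 79.8 − 81 = -1.2

-1.2, 0.2, -0.7, 0.5, 1.9, 0.5, -1.2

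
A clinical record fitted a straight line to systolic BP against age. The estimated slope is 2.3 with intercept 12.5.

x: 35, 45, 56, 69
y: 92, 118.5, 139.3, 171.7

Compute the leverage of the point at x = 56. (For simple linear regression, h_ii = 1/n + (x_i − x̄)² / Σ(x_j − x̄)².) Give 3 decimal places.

h = 0.285

x̄ = (35 + 45 + 56 + 69)/4 = 51.25
Σ(x − x̄)² = 264.062 + 39.0625 + 22.5625 + 315.062 = 640.75
h = 1/4 + (4.75)²/640.75 = 0.25 + 0.0352126 = 0.285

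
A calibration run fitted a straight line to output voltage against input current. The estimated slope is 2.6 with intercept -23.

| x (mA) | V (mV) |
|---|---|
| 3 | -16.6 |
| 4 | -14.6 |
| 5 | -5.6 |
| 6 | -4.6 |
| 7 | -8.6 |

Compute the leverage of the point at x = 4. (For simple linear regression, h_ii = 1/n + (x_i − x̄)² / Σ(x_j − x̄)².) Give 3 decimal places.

x̄ = (3 + 4 + 5 + 6 + 7)/5 = 5
Σ(x − x̄)² = 4 + 1 + 0 + 1 + 4 = 10
h = 1/5 + (-1)²/10 = 0.2 + 0.1 = 0.300

h = 0.300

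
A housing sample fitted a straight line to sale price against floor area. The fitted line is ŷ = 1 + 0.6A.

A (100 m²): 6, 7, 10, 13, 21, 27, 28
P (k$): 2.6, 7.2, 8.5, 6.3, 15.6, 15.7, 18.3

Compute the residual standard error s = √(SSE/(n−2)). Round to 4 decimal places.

A=6: ŷ = 1 + 0.6·6 = 4.6; r = 2.6 − 4.6 = -2
A=7: ŷ = 1 + 0.6·7 = 5.2; r = 7.2 − 5.2 = 2
A=10: ŷ = 1 + 0.6·10 = 7; r = 8.5 − 7 = 1.5
A=13: ŷ = 1 + 0.6·13 = 8.8; r = 6.3 − 8.8 = -2.5
A=21: ŷ = 1 + 0.6·21 = 13.6; r = 15.6 − 13.6 = 2
A=27: ŷ = 1 + 0.6·27 = 17.2; r = 15.7 − 17.2 = -1.5
A=28: ŷ = 1 + 0.6·28 = 17.8; r = 18.3 − 17.8 = 0.5
SSE = 4 + 4 + 2.25 + 6.25 + 4 + 2.25 + 0.25 = 23
s = √(23/5) = √4.6 ≈ 2.1448

s = 2.1448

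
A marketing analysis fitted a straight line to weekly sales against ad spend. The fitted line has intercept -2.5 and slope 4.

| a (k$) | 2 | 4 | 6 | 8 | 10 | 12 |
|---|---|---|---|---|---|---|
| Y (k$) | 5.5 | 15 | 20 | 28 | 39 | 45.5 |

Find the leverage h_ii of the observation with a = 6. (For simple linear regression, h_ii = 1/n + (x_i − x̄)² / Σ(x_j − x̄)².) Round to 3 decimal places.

h = 0.181

ā = (2 + 4 + 6 + 8 + 10 + 12)/6 = 7
Σ(a − ā)² = 25 + 9 + 1 + 1 + 9 + 25 = 70
h = 1/6 + (-1)²/70 = 0.166667 + 0.0142857 = 0.181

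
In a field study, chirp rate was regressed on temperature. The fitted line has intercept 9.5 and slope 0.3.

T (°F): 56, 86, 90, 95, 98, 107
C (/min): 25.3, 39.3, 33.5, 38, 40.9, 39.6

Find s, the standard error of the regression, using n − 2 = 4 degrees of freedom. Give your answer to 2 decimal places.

T=56: ŷ = 9.5 + 0.3·56 = 26.3; r = 25.3 − 26.3 = -1
T=86: ŷ = 9.5 + 0.3·86 = 35.3; r = 39.3 − 35.3 = 4
T=90: ŷ = 9.5 + 0.3·90 = 36.5; r = 33.5 − 36.5 = -3
T=95: ŷ = 9.5 + 0.3·95 = 38; r = 38 − 38 = 0
T=98: ŷ = 9.5 + 0.3·98 = 38.9; r = 40.9 − 38.9 = 2
T=107: ŷ = 9.5 + 0.3·107 = 41.6; r = 39.6 − 41.6 = -2
SSE = 1 + 16 + 9 + 0 + 4 + 4 = 34
s = √(34/4) = √8.5 ≈ 2.92

s = 2.92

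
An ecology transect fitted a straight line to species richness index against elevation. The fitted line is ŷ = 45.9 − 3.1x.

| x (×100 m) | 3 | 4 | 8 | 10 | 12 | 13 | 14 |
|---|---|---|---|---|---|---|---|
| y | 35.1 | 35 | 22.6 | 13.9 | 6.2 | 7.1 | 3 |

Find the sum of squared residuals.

SSE = 16.5

x=3: ŷ = 45.9 − 3.1·3 = 36.6; e = 35.1 − 36.6 = -1.5
x=4: ŷ = 45.9 − 3.1·4 = 33.5; e = 35 − 33.5 = 1.5
x=8: ŷ = 45.9 − 3.1·8 = 21.1; e = 22.6 − 21.1 = 1.5
x=10: ŷ = 45.9 − 3.1·10 = 14.9; e = 13.9 − 14.9 = -1
x=12: ŷ = 45.9 − 3.1·12 = 8.7; e = 6.2 − 8.7 = -2.5
x=13: ŷ = 45.9 − 3.1·13 = 5.6; e = 7.1 − 5.6 = 1.5
x=14: ŷ = 45.9 − 3.1·14 = 2.5; e = 3 − 2.5 = 0.5
SSE = 2.25 + 2.25 + 2.25 + 1 + 6.25 + 2.25 + 0.25 = 16.5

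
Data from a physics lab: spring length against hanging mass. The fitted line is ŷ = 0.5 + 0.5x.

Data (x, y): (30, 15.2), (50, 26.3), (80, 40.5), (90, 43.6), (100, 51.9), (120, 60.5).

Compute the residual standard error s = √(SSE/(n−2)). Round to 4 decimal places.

x=30: ŷ = 0.5 + 0.5·30 = 15.5; e = 15.2 − 15.5 = -0.3
x=50: ŷ = 0.5 + 0.5·50 = 25.5; e = 26.3 − 25.5 = 0.8
x=80: ŷ = 0.5 + 0.5·80 = 40.5; e = 40.5 − 40.5 = 0
x=90: ŷ = 0.5 + 0.5·90 = 45.5; e = 43.6 − 45.5 = -1.9
x=100: ŷ = 0.5 + 0.5·100 = 50.5; e = 51.9 − 50.5 = 1.4
x=120: ŷ = 0.5 + 0.5·120 = 60.5; e = 60.5 − 60.5 = 0
SSE = 0.09 + 0.64 + 0 + 3.61 + 1.96 + 0 = 6.3
s = √(6.3/4) = √1.575 ≈ 1.2550

s = 1.2550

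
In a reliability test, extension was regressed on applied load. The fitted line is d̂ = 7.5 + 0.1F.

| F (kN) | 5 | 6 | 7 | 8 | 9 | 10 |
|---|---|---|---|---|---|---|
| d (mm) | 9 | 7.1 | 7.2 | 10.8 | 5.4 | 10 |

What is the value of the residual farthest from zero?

e = -3

F=5: d̂ = 7.5 + 0.1·5 = 8; e = 9 − 8 = 1
F=6: d̂ = 7.5 + 0.1·6 = 8.1; e = 7.1 − 8.1 = -1
F=7: d̂ = 7.5 + 0.1·7 = 8.2; e = 7.2 − 8.2 = -1
F=8: d̂ = 7.5 + 0.1·8 = 8.3; e = 10.8 − 8.3 = 2.5
F=9: d̂ = 7.5 + 0.1·9 = 8.4; e = 5.4 − 8.4 = -3
F=10: d̂ = 7.5 + 0.1·10 = 8.5; e = 10 − 8.5 = 1.5
Largest |e| is 3 at F = 9, residual -3.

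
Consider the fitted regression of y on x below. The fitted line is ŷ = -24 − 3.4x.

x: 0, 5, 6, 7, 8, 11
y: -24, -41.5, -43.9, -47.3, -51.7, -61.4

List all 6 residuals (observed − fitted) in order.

0, -0.5, 0.5, 0.5, -0.5, 0

x=0: ŷ = -24 − 3.4·0 = -24; r = -24 − (-24) = 0
x=5: ŷ = -24 − 3.4·5 = -41; r = -41.5 − (-41) = -0.5
x=6: ŷ = -24 − 3.4·6 = -44.4; r = -43.9 − (-44.4) = 0.5
x=7: ŷ = -24 − 3.4·7 = -47.8; r = -47.3 − (-47.8) = 0.5
x=8: ŷ = -24 − 3.4·8 = -51.2; r = -51.7 − (-51.2) = -0.5
x=11: ŷ = -24 − 3.4·11 = -61.4; r = -61.4 − (-61.4) = 0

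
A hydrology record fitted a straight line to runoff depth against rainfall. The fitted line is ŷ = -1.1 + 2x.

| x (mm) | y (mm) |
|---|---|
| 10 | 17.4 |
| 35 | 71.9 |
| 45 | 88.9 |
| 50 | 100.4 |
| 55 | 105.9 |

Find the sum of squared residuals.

x=10: ŷ = -1.1 + 2·10 = 18.9; r = 17.4 − 18.9 = -1.5
x=35: ŷ = -1.1 + 2·35 = 68.9; r = 71.9 − 68.9 = 3
x=45: ŷ = -1.1 + 2·45 = 88.9; r = 88.9 − 88.9 = 0
x=50: ŷ = -1.1 + 2·50 = 98.9; r = 100.4 − 98.9 = 1.5
x=55: ŷ = -1.1 + 2·55 = 108.9; r = 105.9 − 108.9 = -3
SSE = 2.25 + 9 + 0 + 2.25 + 9 = 22.5

SSE = 22.5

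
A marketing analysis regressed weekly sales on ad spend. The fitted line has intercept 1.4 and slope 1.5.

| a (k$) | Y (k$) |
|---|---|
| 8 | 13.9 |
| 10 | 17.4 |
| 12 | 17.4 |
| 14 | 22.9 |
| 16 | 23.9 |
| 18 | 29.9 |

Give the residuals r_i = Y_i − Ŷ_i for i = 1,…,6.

a=8: Ŷ = 1.4 + 1.5·8 = 13.4; r = 13.9 − 13.4 = 0.5
a=10: Ŷ = 1.4 + 1.5·10 = 16.4; r = 17.4 − 16.4 = 1
a=12: Ŷ = 1.4 + 1.5·12 = 19.4; r = 17.4 − 19.4 = -2
a=14: Ŷ = 1.4 + 1.5·14 = 22.4; r = 22.9 − 22.4 = 0.5
a=16: Ŷ = 1.4 + 1.5·16 = 25.4; r = 23.9 − 25.4 = -1.5
a=18: Ŷ = 1.4 + 1.5·18 = 28.4; r = 29.9 − 28.4 = 1.5

0.5, 1, -2, 0.5, -1.5, 1.5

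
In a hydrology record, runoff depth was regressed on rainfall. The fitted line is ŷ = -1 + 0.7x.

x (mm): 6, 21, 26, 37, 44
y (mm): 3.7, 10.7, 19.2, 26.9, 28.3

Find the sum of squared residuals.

SSE = 19.5

x=6: ŷ = -1 + 0.7·6 = 3.2; e = 3.7 − 3.2 = 0.5
x=21: ŷ = -1 + 0.7·21 = 13.7; e = 10.7 − 13.7 = -3
x=26: ŷ = -1 + 0.7·26 = 17.2; e = 19.2 − 17.2 = 2
x=37: ŷ = -1 + 0.7·37 = 24.9; e = 26.9 − 24.9 = 2
x=44: ŷ = -1 + 0.7·44 = 29.8; e = 28.3 − 29.8 = -1.5
SSE = 0.25 + 9 + 4 + 4 + 2.25 = 19.5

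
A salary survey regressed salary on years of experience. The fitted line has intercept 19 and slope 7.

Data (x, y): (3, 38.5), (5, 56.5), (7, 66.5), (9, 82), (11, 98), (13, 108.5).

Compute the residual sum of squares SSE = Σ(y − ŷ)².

x=3: ŷ = 19 + 7·3 = 40; e = 38.5 − 40 = -1.5
x=5: ŷ = 19 + 7·5 = 54; e = 56.5 − 54 = 2.5
x=7: ŷ = 19 + 7·7 = 68; e = 66.5 − 68 = -1.5
x=9: ŷ = 19 + 7·9 = 82; e = 82 − 82 = 0
x=11: ŷ = 19 + 7·11 = 96; e = 98 − 96 = 2
x=13: ŷ = 19 + 7·13 = 110; e = 108.5 − 110 = -1.5
SSE = 2.25 + 6.25 + 2.25 + 0 + 4 + 2.25 = 17

SSE = 17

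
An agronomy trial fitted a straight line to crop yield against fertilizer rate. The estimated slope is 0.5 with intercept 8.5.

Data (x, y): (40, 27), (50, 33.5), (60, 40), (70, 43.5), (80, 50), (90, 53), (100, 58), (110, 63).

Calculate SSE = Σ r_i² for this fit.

SSE = 7.5

x=40: ŷ = 8.5 + 0.5·40 = 28.5; r = 27 − 28.5 = -1.5
x=50: ŷ = 8.5 + 0.5·50 = 33.5; r = 33.5 − 33.5 = 0
x=60: ŷ = 8.5 + 0.5·60 = 38.5; r = 40 − 38.5 = 1.5
x=70: ŷ = 8.5 + 0.5·70 = 43.5; r = 43.5 − 43.5 = 0
x=80: ŷ = 8.5 + 0.5·80 = 48.5; r = 50 − 48.5 = 1.5
x=90: ŷ = 8.5 + 0.5·90 = 53.5; r = 53 − 53.5 = -0.5
x=100: ŷ = 8.5 + 0.5·100 = 58.5; r = 58 − 58.5 = -0.5
x=110: ŷ = 8.5 + 0.5·110 = 63.5; r = 63 − 63.5 = -0.5
SSE = 2.25 + 0 + 2.25 + 0 + 2.25 + 0.25 + 0.25 + 0.25 = 7.5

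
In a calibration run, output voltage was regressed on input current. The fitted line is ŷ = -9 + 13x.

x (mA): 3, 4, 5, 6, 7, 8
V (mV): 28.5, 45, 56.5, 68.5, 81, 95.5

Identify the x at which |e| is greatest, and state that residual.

x=3: ŷ = -9 + 13·3 = 30; e = 28.5 − 30 = -1.5
x=4: ŷ = -9 + 13·4 = 43; e = 45 − 43 = 2
x=5: ŷ = -9 + 13·5 = 56; e = 56.5 − 56 = 0.5
x=6: ŷ = -9 + 13·6 = 69; e = 68.5 − 69 = -0.5
x=7: ŷ = -9 + 13·7 = 82; e = 81 − 82 = -1
x=8: ŷ = -9 + 13·8 = 95; e = 95.5 − 95 = 0.5
Largest |e| is 2 at x = 4, residual 2.

x = 4, e = 2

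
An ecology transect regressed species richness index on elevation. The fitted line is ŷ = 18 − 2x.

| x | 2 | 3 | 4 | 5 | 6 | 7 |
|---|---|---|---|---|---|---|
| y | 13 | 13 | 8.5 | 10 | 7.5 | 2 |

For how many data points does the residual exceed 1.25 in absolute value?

4

x=2: ŷ = 18 − 2·2 = 14; r = 13 − 14 = -1
x=3: ŷ = 18 − 2·3 = 12; r = 13 − 12 = 1
x=4: ŷ = 18 − 2·4 = 10; r = 8.5 − 10 = -1.5
x=5: ŷ = 18 − 2·5 = 8; r = 10 − 8 = 2
x=6: ŷ = 18 − 2·6 = 6; r = 7.5 − 6 = 1.5
x=7: ŷ = 18 − 2·7 = 4; r = 2 − 4 = -2
|r| > 1.25: x=4 (|r|=1.5), x=5 (|r|=2), x=6 (|r|=1.5), x=7 (|r|=2) → 4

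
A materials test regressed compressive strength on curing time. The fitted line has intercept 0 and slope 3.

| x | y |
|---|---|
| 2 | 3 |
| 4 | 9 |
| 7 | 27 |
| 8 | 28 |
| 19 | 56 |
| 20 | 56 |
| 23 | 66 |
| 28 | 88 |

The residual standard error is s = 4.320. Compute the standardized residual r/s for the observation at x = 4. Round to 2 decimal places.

ŷ = 3·4 = 12
r = 9 − 12 = -3
r/s = -3 / 4.320 = -0.69

-0.69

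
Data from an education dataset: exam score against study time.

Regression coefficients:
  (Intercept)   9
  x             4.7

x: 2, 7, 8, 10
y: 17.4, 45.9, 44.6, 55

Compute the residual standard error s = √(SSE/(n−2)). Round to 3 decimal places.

x=2: ŷ = 9 + 4.7·2 = 18.4; r = 17.4 − 18.4 = -1
x=7: ŷ = 9 + 4.7·7 = 41.9; r = 45.9 − 41.9 = 4
x=8: ŷ = 9 + 4.7·8 = 46.6; r = 44.6 − 46.6 = -2
x=10: ŷ = 9 + 4.7·10 = 56; r = 55 − 56 = -1
SSE = 1 + 16 + 4 + 1 = 22
s = √(22/2) = √11 ≈ 3.317

s = 3.317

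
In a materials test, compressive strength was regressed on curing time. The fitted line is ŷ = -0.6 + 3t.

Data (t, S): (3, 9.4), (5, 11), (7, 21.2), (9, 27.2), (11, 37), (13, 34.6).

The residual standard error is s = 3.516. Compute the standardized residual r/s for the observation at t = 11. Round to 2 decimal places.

ŷ = -0.6 + 3·11 = 32.4
r = 37 − 32.4 = 4.6
r/s = 4.6 / 3.516 = 1.31

1.31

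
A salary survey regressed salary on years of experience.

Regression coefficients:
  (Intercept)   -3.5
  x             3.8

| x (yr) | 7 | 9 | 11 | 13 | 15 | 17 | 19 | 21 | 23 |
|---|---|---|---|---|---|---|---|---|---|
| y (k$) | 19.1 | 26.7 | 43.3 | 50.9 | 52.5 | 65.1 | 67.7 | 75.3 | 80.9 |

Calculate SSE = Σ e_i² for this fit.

x=7: ŷ = -3.5 + 3.8·7 = 23.1; e = 19.1 − 23.1 = -4
x=9: ŷ = -3.5 + 3.8·9 = 30.7; e = 26.7 − 30.7 = -4
x=11: ŷ = -3.5 + 3.8·11 = 38.3; e = 43.3 − 38.3 = 5
x=13: ŷ = -3.5 + 3.8·13 = 45.9; e = 50.9 − 45.9 = 5
x=15: ŷ = -3.5 + 3.8·15 = 53.5; e = 52.5 − 53.5 = -1
x=17: ŷ = -3.5 + 3.8·17 = 61.1; e = 65.1 − 61.1 = 4
x=19: ŷ = -3.5 + 3.8·19 = 68.7; e = 67.7 − 68.7 = -1
x=21: ŷ = -3.5 + 3.8·21 = 76.3; e = 75.3 − 76.3 = -1
x=23: ŷ = -3.5 + 3.8·23 = 83.9; e = 80.9 − 83.9 = -3
SSE = 16 + 16 + 25 + 25 + 1 + 16 + 1 + 1 + 9 = 110

SSE = 110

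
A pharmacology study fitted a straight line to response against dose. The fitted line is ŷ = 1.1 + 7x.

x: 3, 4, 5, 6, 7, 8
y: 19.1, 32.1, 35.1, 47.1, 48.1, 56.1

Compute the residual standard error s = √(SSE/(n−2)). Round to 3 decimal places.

s = 3.162

x=3: ŷ = 1.1 + 7·3 = 22.1; e = 19.1 − 22.1 = -3
x=4: ŷ = 1.1 + 7·4 = 29.1; e = 32.1 − 29.1 = 3
x=5: ŷ = 1.1 + 7·5 = 36.1; e = 35.1 − 36.1 = -1
x=6: ŷ = 1.1 + 7·6 = 43.1; e = 47.1 − 43.1 = 4
x=7: ŷ = 1.1 + 7·7 = 50.1; e = 48.1 − 50.1 = -2
x=8: ŷ = 1.1 + 7·8 = 57.1; e = 56.1 − 57.1 = -1
SSE = 9 + 9 + 1 + 16 + 4 + 1 = 40
s = √(40/4) = √10 ≈ 3.162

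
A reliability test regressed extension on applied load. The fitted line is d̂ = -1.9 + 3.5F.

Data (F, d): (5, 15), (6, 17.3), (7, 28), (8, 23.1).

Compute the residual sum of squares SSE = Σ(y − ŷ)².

F=5: d̂ = -1.9 + 3.5·5 = 15.6; e = 15 − 15.6 = -0.6
F=6: d̂ = -1.9 + 3.5·6 = 19.1; e = 17.3 − 19.1 = -1.8
F=7: d̂ = -1.9 + 3.5·7 = 22.6; e = 28 − 22.6 = 5.4
F=8: d̂ = -1.9 + 3.5·8 = 26.1; e = 23.1 − 26.1 = -3
SSE = 0.36 + 3.24 + 29.16 + 9 = 41.76

SSE = 41.76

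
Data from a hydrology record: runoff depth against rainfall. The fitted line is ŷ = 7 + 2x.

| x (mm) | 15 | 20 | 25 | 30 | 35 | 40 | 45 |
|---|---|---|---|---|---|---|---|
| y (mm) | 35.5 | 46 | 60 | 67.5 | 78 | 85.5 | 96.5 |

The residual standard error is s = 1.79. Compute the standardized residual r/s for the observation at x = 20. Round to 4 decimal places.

ŷ = 7 + 2·20 = 47
r = 46 − 47 = -1
r/s = -1 / 1.79 = -0.5587

-0.5587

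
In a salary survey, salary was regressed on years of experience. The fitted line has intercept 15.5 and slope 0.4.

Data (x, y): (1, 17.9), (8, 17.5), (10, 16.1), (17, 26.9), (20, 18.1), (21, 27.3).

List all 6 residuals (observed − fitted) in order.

x=1: ŷ = 15.5 + 0.4·1 = 15.9; r = 17.9 − 15.9 = 2
x=8: ŷ = 15.5 + 0.4·8 = 18.7; r = 17.5 − 18.7 = -1.2
x=10: ŷ = 15.5 + 0.4·10 = 19.5; r = 16.1 − 19.5 = -3.4
x=17: ŷ = 15.5 + 0.4·17 = 22.3; r = 26.9 − 22.3 = 4.6
x=20: ŷ = 15.5 + 0.4·20 = 23.5; r = 18.1 − 23.5 = -5.4
x=21: ŷ = 15.5 + 0.4·21 = 23.9; r = 27.3 − 23.9 = 3.4

2, -1.2, -3.4, 4.6, -5.4, 3.4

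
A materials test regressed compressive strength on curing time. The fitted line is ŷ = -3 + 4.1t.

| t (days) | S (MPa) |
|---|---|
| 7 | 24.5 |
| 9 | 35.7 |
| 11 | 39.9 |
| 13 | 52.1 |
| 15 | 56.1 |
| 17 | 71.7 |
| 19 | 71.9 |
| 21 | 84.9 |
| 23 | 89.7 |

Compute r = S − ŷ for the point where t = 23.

ŷ = -3 + 4.1·23 = 91.3
r = 89.7 − 91.3 = -1.6

r = -1.6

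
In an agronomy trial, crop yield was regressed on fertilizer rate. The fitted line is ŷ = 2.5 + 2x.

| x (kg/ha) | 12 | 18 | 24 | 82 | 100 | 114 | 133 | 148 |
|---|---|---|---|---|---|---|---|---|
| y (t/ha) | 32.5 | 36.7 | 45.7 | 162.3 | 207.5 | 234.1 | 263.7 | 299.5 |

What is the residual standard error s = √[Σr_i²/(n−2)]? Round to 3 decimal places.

x=12: ŷ = 2.5 + 2·12 = 26.5; r = 32.5 − 26.5 = 6
x=18: ŷ = 2.5 + 2·18 = 38.5; r = 36.7 − 38.5 = -1.8
x=24: ŷ = 2.5 + 2·24 = 50.5; r = 45.7 − 50.5 = -4.8
x=82: ŷ = 2.5 + 2·82 = 166.5; r = 162.3 − 166.5 = -4.2
x=100: ŷ = 2.5 + 2·100 = 202.5; r = 207.5 − 202.5 = 5
x=114: ŷ = 2.5 + 2·114 = 230.5; r = 234.1 − 230.5 = 3.6
x=133: ŷ = 2.5 + 2·133 = 268.5; r = 263.7 − 268.5 = -4.8
x=148: ŷ = 2.5 + 2·148 = 298.5; r = 299.5 − 298.5 = 1
SSE = 36 + 3.24 + 23.04 + 17.64 + 25 + 12.96 + 23.04 + 1 = 141.92
s = √(141.92/6) = √23.6533 ≈ 4.863

s = 4.863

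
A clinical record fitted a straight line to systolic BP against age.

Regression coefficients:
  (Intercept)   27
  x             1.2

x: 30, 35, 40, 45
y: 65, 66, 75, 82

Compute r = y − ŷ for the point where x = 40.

ŷ = 27 + 1.2·40 = 75
r = 75 − 75 = 0

r = 0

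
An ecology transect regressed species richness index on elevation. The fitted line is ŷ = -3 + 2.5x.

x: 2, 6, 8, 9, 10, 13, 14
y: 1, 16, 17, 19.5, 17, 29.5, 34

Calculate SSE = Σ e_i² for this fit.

x=2: ŷ = -3 + 2.5·2 = 2; e = 1 − 2 = -1
x=6: ŷ = -3 + 2.5·6 = 12; e = 16 − 12 = 4
x=8: ŷ = -3 + 2.5·8 = 17; e = 17 − 17 = 0
x=9: ŷ = -3 + 2.5·9 = 19.5; e = 19.5 − 19.5 = 0
x=10: ŷ = -3 + 2.5·10 = 22; e = 17 − 22 = -5
x=13: ŷ = -3 + 2.5·13 = 29.5; e = 29.5 − 29.5 = 0
x=14: ŷ = -3 + 2.5·14 = 32; e = 34 − 32 = 2
SSE = 1 + 16 + 0 + 0 + 25 + 0 + 4 = 46

SSE = 46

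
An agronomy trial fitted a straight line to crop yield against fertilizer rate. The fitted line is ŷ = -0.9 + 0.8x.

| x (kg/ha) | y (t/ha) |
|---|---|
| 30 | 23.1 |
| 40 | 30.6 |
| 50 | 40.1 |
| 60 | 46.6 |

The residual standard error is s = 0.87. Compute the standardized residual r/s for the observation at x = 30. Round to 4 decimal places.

0.0000

ŷ = -0.9 + 0.8·30 = 23.1
r = 23.1 − 23.1 = 0
r/s = 0 / 0.87 = 0.0000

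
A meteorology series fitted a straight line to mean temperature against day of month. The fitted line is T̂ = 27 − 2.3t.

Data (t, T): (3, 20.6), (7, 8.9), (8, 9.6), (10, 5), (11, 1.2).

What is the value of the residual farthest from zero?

r = -2

t=3: T̂ = 27 − 2.3·3 = 20.1; r = 20.6 − 20.1 = 0.5
t=7: T̂ = 27 − 2.3·7 = 10.9; r = 8.9 − 10.9 = -2
t=8: T̂ = 27 − 2.3·8 = 8.6; r = 9.6 − 8.6 = 1
t=10: T̂ = 27 − 2.3·10 = 4; r = 5 − 4 = 1
t=11: T̂ = 27 − 2.3·11 = 1.7; r = 1.2 − 1.7 = -0.5
Largest |r| is 2 at t = 7, residual -2.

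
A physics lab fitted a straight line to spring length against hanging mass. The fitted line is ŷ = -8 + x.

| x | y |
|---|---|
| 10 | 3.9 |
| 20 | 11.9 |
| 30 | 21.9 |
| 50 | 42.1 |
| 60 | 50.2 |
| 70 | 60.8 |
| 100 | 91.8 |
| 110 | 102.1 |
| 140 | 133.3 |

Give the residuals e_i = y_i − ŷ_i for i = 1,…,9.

1.9, -0.1, -0.1, 0.1, -1.8, -1.2, -0.2, 0.1, 1.3

x=10: ŷ = -8 + 10 = 2; e = 3.9 − 2 = 1.9
x=20: ŷ = -8 + 20 = 12; e = 11.9 − 12 = -0.1
x=30: ŷ = -8 + 30 = 22; e = 21.9 − 22 = -0.1
x=50: ŷ = -8 + 50 = 42; e = 42.1 − 42 = 0.1
x=60: ŷ = -8 + 60 = 52; e = 50.2 − 52 = -1.8
x=70: ŷ = -8 + 70 = 62; e = 60.8 − 62 = -1.2
x=100: ŷ = -8 + 100 = 92; e = 91.8 − 92 = -0.2
x=110: ŷ = -8 + 110 = 102; e = 102.1 − 102 = 0.1
x=140: ŷ = -8 + 140 = 132; e = 133.3 − 132 = 1.3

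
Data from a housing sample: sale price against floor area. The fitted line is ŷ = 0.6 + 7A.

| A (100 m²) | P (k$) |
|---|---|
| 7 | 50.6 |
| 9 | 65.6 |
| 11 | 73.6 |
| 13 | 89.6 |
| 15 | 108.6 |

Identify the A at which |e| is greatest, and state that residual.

A=7: ŷ = 0.6 + 7·7 = 49.6; e = 50.6 − 49.6 = 1
A=9: ŷ = 0.6 + 7·9 = 63.6; e = 65.6 − 63.6 = 2
A=11: ŷ = 0.6 + 7·11 = 77.6; e = 73.6 − 77.6 = -4
A=13: ŷ = 0.6 + 7·13 = 91.6; e = 89.6 − 91.6 = -2
A=15: ŷ = 0.6 + 7·15 = 105.6; e = 108.6 − 105.6 = 3
Largest |e| is 4 at A = 11, residual -4.

A = 11, e = -4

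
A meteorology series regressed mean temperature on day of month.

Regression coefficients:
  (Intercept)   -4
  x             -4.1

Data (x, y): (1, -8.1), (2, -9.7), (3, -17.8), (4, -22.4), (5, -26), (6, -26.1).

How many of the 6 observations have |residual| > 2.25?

2

x=1: ŷ = -4 − 4.1·1 = -8.1; e = -8.1 − (-8.1) = 0
x=2: ŷ = -4 − 4.1·2 = -12.2; e = -9.7 − (-12.2) = 2.5
x=3: ŷ = -4 − 4.1·3 = -16.3; e = -17.8 − (-16.3) = -1.5
x=4: ŷ = -4 − 4.1·4 = -20.4; e = -22.4 − (-20.4) = -2
x=5: ŷ = -4 − 4.1·5 = -24.5; e = -26 − (-24.5) = -1.5
x=6: ŷ = -4 − 4.1·6 = -28.6; e = -26.1 − (-28.6) = 2.5
|e| > 2.25: x=2 (|e|=2.5), x=6 (|e|=2.5) → 2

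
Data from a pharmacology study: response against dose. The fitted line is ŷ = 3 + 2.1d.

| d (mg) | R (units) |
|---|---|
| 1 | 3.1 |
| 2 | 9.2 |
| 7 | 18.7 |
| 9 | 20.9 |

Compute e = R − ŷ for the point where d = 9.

e = -1

ŷ = 3 + 2.1·9 = 21.9
e = 20.9 − 21.9 = -1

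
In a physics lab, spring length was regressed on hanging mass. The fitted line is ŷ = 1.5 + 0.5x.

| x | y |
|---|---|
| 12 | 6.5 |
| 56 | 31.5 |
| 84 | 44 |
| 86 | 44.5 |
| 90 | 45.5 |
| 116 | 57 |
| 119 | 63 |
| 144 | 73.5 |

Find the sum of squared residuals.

x=12: ŷ = 1.5 + 0.5·12 = 7.5; r = 6.5 − 7.5 = -1
x=56: ŷ = 1.5 + 0.5·56 = 29.5; r = 31.5 − 29.5 = 2
x=84: ŷ = 1.5 + 0.5·84 = 43.5; r = 44 − 43.5 = 0.5
x=86: ŷ = 1.5 + 0.5·86 = 44.5; r = 44.5 − 44.5 = 0
x=90: ŷ = 1.5 + 0.5·90 = 46.5; r = 45.5 − 46.5 = -1
x=116: ŷ = 1.5 + 0.5·116 = 59.5; r = 57 − 59.5 = -2.5
x=119: ŷ = 1.5 + 0.5·119 = 61; r = 63 − 61 = 2
x=144: ŷ = 1.5 + 0.5·144 = 73.5; r = 73.5 − 73.5 = 0
SSE = 1 + 4 + 0.25 + 0 + 1 + 6.25 + 4 + 0 = 16.5

SSE = 16.5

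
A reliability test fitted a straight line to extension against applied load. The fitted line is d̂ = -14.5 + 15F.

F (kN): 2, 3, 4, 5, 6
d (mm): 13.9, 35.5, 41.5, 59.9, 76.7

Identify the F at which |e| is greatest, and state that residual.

F = 3, e = 5

F=2: d̂ = -14.5 + 15·2 = 15.5; e = 13.9 − 15.5 = -1.6
F=3: d̂ = -14.5 + 15·3 = 30.5; e = 35.5 − 30.5 = 5
F=4: d̂ = -14.5 + 15·4 = 45.5; e = 41.5 − 45.5 = -4
F=5: d̂ = -14.5 + 15·5 = 60.5; e = 59.9 − 60.5 = -0.6
F=6: d̂ = -14.5 + 15·6 = 75.5; e = 76.7 − 75.5 = 1.2
Largest |e| is 5 at F = 3, residual 5.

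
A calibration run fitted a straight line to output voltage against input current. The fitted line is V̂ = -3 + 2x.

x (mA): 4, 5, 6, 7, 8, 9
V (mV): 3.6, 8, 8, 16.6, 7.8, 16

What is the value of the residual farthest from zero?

x=4: V̂ = -3 + 2·4 = 5; r = 3.6 − 5 = -1.4
x=5: V̂ = -3 + 2·5 = 7; r = 8 − 7 = 1
x=6: V̂ = -3 + 2·6 = 9; r = 8 − 9 = -1
x=7: V̂ = -3 + 2·7 = 11; r = 16.6 − 11 = 5.6
x=8: V̂ = -3 + 2·8 = 13; r = 7.8 − 13 = -5.2
x=9: V̂ = -3 + 2·9 = 15; r = 16 − 15 = 1
Largest |r| is 5.6 at x = 7, residual 5.6.

r = 5.6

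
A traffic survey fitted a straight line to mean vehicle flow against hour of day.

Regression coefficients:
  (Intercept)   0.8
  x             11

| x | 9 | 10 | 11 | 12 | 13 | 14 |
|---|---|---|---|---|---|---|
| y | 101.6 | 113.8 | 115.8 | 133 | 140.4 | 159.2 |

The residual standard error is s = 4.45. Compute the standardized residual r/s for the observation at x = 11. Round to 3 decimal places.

-1.348

ŷ = 0.8 + 11·11 = 121.8
r = 115.8 − 121.8 = -6
r/s = -6 / 4.45 = -1.348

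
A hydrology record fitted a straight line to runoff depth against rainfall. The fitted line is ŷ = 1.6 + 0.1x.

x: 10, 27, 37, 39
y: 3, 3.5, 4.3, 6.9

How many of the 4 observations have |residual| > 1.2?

1

x=10: ŷ = 1.6 + 0.1·10 = 2.6; r = 3 − 2.6 = 0.4
x=27: ŷ = 1.6 + 0.1·27 = 4.3; r = 3.5 − 4.3 = -0.8
x=37: ŷ = 1.6 + 0.1·37 = 5.3; r = 4.3 − 5.3 = -1
x=39: ŷ = 1.6 + 0.1·39 = 5.5; r = 6.9 − 5.5 = 1.4
|r| > 1.2: x=39 (|r|=1.4) → 1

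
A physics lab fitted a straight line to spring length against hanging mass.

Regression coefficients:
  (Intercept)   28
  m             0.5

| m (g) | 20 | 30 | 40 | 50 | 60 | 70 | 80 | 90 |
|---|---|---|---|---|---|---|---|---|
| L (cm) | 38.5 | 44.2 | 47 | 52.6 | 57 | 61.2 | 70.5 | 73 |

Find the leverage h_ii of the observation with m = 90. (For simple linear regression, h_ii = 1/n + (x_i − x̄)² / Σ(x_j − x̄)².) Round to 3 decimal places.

m̄ = (20 + 30 + 40 + 50 + 60 + 70 + 80 + 90)/8 = 55
Σ(m − m̄)² = 1225 + 625 + 225 + 25 + 25 + 225 + 625 + 1225 = 4200
h = 1/8 + (35)²/4200 = 0.125 + 0.291667 = 0.417

h = 0.417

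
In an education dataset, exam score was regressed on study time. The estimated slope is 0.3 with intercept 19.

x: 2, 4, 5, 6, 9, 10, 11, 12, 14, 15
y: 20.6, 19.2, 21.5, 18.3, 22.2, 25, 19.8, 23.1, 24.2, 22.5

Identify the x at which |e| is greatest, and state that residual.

x = 10, e = 3

x=2: ŷ = 19 + 0.3·2 = 19.6; e = 20.6 − 19.6 = 1
x=4: ŷ = 19 + 0.3·4 = 20.2; e = 19.2 − 20.2 = -1
x=5: ŷ = 19 + 0.3·5 = 20.5; e = 21.5 − 20.5 = 1
x=6: ŷ = 19 + 0.3·6 = 20.8; e = 18.3 − 20.8 = -2.5
x=9: ŷ = 19 + 0.3·9 = 21.7; e = 22.2 − 21.7 = 0.5
x=10: ŷ = 19 + 0.3·10 = 22; e = 25 − 22 = 3
x=11: ŷ = 19 + 0.3·11 = 22.3; e = 19.8 − 22.3 = -2.5
x=12: ŷ = 19 + 0.3·12 = 22.6; e = 23.1 − 22.6 = 0.5
x=14: ŷ = 19 + 0.3·14 = 23.2; e = 24.2 − 23.2 = 1
x=15: ŷ = 19 + 0.3·15 = 23.5; e = 22.5 − 23.5 = -1
Largest |e| is 3 at x = 10, residual 3.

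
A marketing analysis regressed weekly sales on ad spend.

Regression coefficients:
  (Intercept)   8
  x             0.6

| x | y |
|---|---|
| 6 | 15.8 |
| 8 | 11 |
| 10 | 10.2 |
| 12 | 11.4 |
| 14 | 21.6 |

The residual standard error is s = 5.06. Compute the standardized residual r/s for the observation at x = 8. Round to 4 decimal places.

-0.3557

ŷ = 8 + 0.6·8 = 12.8
r = 11 − 12.8 = -1.8
r/s = -1.8 / 5.06 = -0.3557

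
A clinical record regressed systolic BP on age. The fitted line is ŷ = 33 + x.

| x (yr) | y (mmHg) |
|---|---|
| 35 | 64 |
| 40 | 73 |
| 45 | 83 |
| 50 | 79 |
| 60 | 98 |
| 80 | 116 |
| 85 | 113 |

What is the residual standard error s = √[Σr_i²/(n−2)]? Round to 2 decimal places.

x=35: ŷ = 33 + 35 = 68; r = 64 − 68 = -4
x=40: ŷ = 33 + 40 = 73; r = 73 − 73 = 0
x=45: ŷ = 33 + 45 = 78; r = 83 − 78 = 5
x=50: ŷ = 33 + 50 = 83; r = 79 − 83 = -4
x=60: ŷ = 33 + 60 = 93; r = 98 − 93 = 5
x=80: ŷ = 33 + 80 = 113; r = 116 − 113 = 3
x=85: ŷ = 33 + 85 = 118; r = 113 − 118 = -5
SSE = 16 + 0 + 25 + 16 + 25 + 9 + 25 = 116
s = √(116/5) = √23.2 ≈ 4.82

s = 4.82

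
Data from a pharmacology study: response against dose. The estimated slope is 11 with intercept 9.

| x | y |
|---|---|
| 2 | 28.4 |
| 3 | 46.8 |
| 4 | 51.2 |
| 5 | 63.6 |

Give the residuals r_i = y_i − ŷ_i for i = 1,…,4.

-2.6, 4.8, -1.8, -0.4

x=2: ŷ = 9 + 11·2 = 31; r = 28.4 − 31 = -2.6
x=3: ŷ = 9 + 11·3 = 42; r = 46.8 − 42 = 4.8
x=4: ŷ = 9 + 11·4 = 53; r = 51.2 − 53 = -1.8
x=5: ŷ = 9 + 11·5 = 64; r = 63.6 − 64 = -0.4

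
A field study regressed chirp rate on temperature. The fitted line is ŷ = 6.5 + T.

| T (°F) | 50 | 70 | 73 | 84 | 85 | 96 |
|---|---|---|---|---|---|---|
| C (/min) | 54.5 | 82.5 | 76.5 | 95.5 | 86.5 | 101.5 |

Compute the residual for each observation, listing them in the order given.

-2, 6, -3, 5, -5, -1

T=50: ŷ = 6.5 + 50 = 56.5; r = 54.5 − 56.5 = -2
T=70: ŷ = 6.5 + 70 = 76.5; r = 82.5 − 76.5 = 6
T=73: ŷ = 6.5 + 73 = 79.5; r = 76.5 − 79.5 = -3
T=84: ŷ = 6.5 + 84 = 90.5; r = 95.5 − 90.5 = 5
T=85: ŷ = 6.5 + 85 = 91.5; r = 86.5 − 91.5 = -5
T=96: ŷ = 6.5 + 96 = 102.5; r = 101.5 − 102.5 = -1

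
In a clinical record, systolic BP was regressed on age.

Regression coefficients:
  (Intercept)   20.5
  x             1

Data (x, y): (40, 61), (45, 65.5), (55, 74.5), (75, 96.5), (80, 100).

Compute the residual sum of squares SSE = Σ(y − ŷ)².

SSE = 2.5

x=40: ŷ = 20.5 + 40 = 60.5; e = 61 − 60.5 = 0.5
x=45: ŷ = 20.5 + 45 = 65.5; e = 65.5 − 65.5 = 0
x=55: ŷ = 20.5 + 55 = 75.5; e = 74.5 − 75.5 = -1
x=75: ŷ = 20.5 + 75 = 95.5; e = 96.5 − 95.5 = 1
x=80: ŷ = 20.5 + 80 = 100.5; e = 100 − 100.5 = -0.5
SSE = 0.25 + 0 + 1 + 1 + 0.25 = 2.5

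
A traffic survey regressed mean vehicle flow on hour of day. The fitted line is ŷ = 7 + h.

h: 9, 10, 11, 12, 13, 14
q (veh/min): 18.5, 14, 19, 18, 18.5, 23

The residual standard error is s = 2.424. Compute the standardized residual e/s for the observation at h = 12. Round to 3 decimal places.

-0.413

ŷ = 7 + 12 = 19
e = 18 − 19 = -1
e/s = -1 / 2.424 = -0.413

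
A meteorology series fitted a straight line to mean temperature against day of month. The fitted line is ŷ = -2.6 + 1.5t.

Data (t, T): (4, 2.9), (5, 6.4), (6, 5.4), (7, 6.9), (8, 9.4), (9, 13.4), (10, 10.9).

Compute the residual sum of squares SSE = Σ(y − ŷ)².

t=4: ŷ = -2.6 + 1.5·4 = 3.4; e = 2.9 − 3.4 = -0.5
t=5: ŷ = -2.6 + 1.5·5 = 4.9; e = 6.4 − 4.9 = 1.5
t=6: ŷ = -2.6 + 1.5·6 = 6.4; e = 5.4 − 6.4 = -1
t=7: ŷ = -2.6 + 1.5·7 = 7.9; e = 6.9 − 7.9 = -1
t=8: ŷ = -2.6 + 1.5·8 = 9.4; e = 9.4 − 9.4 = 0
t=9: ŷ = -2.6 + 1.5·9 = 10.9; e = 13.4 − 10.9 = 2.5
t=10: ŷ = -2.6 + 1.5·10 = 12.4; e = 10.9 − 12.4 = -1.5
SSE = 0.25 + 2.25 + 1 + 1 + 0 + 6.25 + 2.25 = 13

SSE = 13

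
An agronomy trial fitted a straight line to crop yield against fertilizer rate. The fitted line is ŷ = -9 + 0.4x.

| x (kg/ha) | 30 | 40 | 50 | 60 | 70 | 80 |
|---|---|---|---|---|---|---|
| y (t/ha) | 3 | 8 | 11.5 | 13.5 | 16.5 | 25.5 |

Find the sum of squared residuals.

x=30: ŷ = -9 + 0.4·30 = 3; e = 3 − 3 = 0
x=40: ŷ = -9 + 0.4·40 = 7; e = 8 − 7 = 1
x=50: ŷ = -9 + 0.4·50 = 11; e = 11.5 − 11 = 0.5
x=60: ŷ = -9 + 0.4·60 = 15; e = 13.5 − 15 = -1.5
x=70: ŷ = -9 + 0.4·70 = 19; e = 16.5 − 19 = -2.5
x=80: ŷ = -9 + 0.4·80 = 23; e = 25.5 − 23 = 2.5
SSE = 0 + 1 + 0.25 + 2.25 + 6.25 + 6.25 = 16

SSE = 16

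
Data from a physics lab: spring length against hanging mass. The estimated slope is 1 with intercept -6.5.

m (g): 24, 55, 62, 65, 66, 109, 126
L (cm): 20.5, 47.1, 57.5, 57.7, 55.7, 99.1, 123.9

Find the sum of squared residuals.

m=24: ŷ = -6.5 + 24 = 17.5; r = 20.5 − 17.5 = 3
m=55: ŷ = -6.5 + 55 = 48.5; r = 47.1 − 48.5 = -1.4
m=62: ŷ = -6.5 + 62 = 55.5; r = 57.5 − 55.5 = 2
m=65: ŷ = -6.5 + 65 = 58.5; r = 57.7 − 58.5 = -0.8
m=66: ŷ = -6.5 + 66 = 59.5; r = 55.7 − 59.5 = -3.8
m=109: ŷ = -6.5 + 109 = 102.5; r = 99.1 − 102.5 = -3.4
m=126: ŷ = -6.5 + 126 = 119.5; r = 123.9 − 119.5 = 4.4
SSE = 9 + 1.96 + 4 + 0.64 + 14.44 + 11.56 + 19.36 = 60.96

SSE = 60.96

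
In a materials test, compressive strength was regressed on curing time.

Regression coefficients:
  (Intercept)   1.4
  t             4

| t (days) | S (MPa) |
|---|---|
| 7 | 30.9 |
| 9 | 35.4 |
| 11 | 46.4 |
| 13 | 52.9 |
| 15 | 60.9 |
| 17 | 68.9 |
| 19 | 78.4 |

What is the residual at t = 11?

ŷ = 1.4 + 4·11 = 45.4
e = 46.4 − 45.4 = 1

e = 1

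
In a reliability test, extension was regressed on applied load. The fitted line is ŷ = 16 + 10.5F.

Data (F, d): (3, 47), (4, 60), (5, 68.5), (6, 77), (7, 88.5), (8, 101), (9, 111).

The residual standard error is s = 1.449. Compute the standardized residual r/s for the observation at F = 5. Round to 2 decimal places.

0.00

ŷ = 16 + 10.5·5 = 68.5
r = 68.5 − 68.5 = 0
r/s = 0 / 1.449 = 0.00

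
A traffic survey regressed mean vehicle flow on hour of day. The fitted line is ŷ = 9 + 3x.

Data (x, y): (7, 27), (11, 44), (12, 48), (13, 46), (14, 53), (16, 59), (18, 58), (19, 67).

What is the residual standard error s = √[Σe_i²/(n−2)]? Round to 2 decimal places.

s = 3.16

x=7: ŷ = 9 + 3·7 = 30; e = 27 − 30 = -3
x=11: ŷ = 9 + 3·11 = 42; e = 44 − 42 = 2
x=12: ŷ = 9 + 3·12 = 45; e = 48 − 45 = 3
x=13: ŷ = 9 + 3·13 = 48; e = 46 − 48 = -2
x=14: ŷ = 9 + 3·14 = 51; e = 53 − 51 = 2
x=16: ŷ = 9 + 3·16 = 57; e = 59 − 57 = 2
x=18: ŷ = 9 + 3·18 = 63; e = 58 − 63 = -5
x=19: ŷ = 9 + 3·19 = 66; e = 67 − 66 = 1
SSE = 9 + 4 + 9 + 4 + 4 + 4 + 25 + 1 = 60
s = √(60/6) = √10 ≈ 3.16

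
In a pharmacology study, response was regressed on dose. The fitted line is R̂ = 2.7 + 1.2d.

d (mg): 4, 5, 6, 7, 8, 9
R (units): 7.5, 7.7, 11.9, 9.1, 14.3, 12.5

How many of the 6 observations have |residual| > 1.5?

d=4: R̂ = 2.7 + 1.2·4 = 7.5; e = 7.5 − 7.5 = 0
d=5: R̂ = 2.7 + 1.2·5 = 8.7; e = 7.7 − 8.7 = -1
d=6: R̂ = 2.7 + 1.2·6 = 9.9; e = 11.9 − 9.9 = 2
d=7: R̂ = 2.7 + 1.2·7 = 11.1; e = 9.1 − 11.1 = -2
d=8: R̂ = 2.7 + 1.2·8 = 12.3; e = 14.3 − 12.3 = 2
d=9: R̂ = 2.7 + 1.2·9 = 13.5; e = 12.5 − 13.5 = -1
|e| > 1.5: d=6 (|e|=2), d=7 (|e|=2), d=8 (|e|=2) → 3

3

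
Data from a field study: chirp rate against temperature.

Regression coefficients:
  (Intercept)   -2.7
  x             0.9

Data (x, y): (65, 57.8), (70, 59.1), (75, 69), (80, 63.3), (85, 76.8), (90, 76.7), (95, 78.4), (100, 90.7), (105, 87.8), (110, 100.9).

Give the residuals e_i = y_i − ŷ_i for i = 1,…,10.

x=65: ŷ = -2.7 + 0.9·65 = 55.8; e = 57.8 − 55.8 = 2
x=70: ŷ = -2.7 + 0.9·70 = 60.3; e = 59.1 − 60.3 = -1.2
x=75: ŷ = -2.7 + 0.9·75 = 64.8; e = 69 − 64.8 = 4.2
x=80: ŷ = -2.7 + 0.9·80 = 69.3; e = 63.3 − 69.3 = -6
x=85: ŷ = -2.7 + 0.9·85 = 73.8; e = 76.8 − 73.8 = 3
x=90: ŷ = -2.7 + 0.9·90 = 78.3; e = 76.7 − 78.3 = -1.6
x=95: ŷ = -2.7 + 0.9·95 = 82.8; e = 78.4 − 82.8 = -4.4
x=100: ŷ = -2.7 + 0.9·100 = 87.3; e = 90.7 − 87.3 = 3.4
x=105: ŷ = -2.7 + 0.9·105 = 91.8; e = 87.8 − 91.8 = -4
x=110: ŷ = -2.7 + 0.9·110 = 96.3; e = 100.9 − 96.3 = 4.6

2, -1.2, 4.2, -6, 3, -1.6, -4.4, 3.4, -4, 4.6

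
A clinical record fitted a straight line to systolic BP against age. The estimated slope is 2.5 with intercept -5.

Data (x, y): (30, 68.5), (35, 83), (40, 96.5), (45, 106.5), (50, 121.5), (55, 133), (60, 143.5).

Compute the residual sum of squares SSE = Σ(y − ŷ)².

x=30: ŷ = -5 + 2.5·30 = 70; e = 68.5 − 70 = -1.5
x=35: ŷ = -5 + 2.5·35 = 82.5; e = 83 − 82.5 = 0.5
x=40: ŷ = -5 + 2.5·40 = 95; e = 96.5 − 95 = 1.5
x=45: ŷ = -5 + 2.5·45 = 107.5; e = 106.5 − 107.5 = -1
x=50: ŷ = -5 + 2.5·50 = 120; e = 121.5 − 120 = 1.5
x=55: ŷ = -5 + 2.5·55 = 132.5; e = 133 − 132.5 = 0.5
x=60: ŷ = -5 + 2.5·60 = 145; e = 143.5 − 145 = -1.5
SSE = 2.25 + 0.25 + 2.25 + 1 + 2.25 + 0.25 + 2.25 = 10.5

SSE = 10.5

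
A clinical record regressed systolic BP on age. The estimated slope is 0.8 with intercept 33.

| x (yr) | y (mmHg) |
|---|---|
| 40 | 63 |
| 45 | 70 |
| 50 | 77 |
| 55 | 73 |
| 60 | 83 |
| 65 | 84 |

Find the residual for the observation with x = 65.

e = -1

ŷ = 33 + 0.8·65 = 85
e = 84 − 85 = -1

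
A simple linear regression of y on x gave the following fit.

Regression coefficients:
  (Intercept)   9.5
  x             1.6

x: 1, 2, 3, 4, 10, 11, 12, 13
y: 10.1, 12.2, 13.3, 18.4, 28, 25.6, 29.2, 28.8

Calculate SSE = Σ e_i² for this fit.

SSE = 19.5

x=1: ŷ = 9.5 + 1.6·1 = 11.1; e = 10.1 − 11.1 = -1
x=2: ŷ = 9.5 + 1.6·2 = 12.7; e = 12.2 − 12.7 = -0.5
x=3: ŷ = 9.5 + 1.6·3 = 14.3; e = 13.3 − 14.3 = -1
x=4: ŷ = 9.5 + 1.6·4 = 15.9; e = 18.4 − 15.9 = 2.5
x=10: ŷ = 9.5 + 1.6·10 = 25.5; e = 28 − 25.5 = 2.5
x=11: ŷ = 9.5 + 1.6·11 = 27.1; e = 25.6 − 27.1 = -1.5
x=12: ŷ = 9.5 + 1.6·12 = 28.7; e = 29.2 − 28.7 = 0.5
x=13: ŷ = 9.5 + 1.6·13 = 30.3; e = 28.8 − 30.3 = -1.5
SSE = 1 + 0.25 + 1 + 6.25 + 6.25 + 2.25 + 0.25 + 2.25 = 19.5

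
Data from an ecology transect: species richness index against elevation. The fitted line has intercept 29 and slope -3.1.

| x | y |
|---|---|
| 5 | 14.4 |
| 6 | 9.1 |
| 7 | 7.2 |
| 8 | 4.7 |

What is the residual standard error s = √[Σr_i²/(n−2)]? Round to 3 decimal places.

x=5: ŷ = 29 − 3.1·5 = 13.5; r = 14.4 − 13.5 = 0.9
x=6: ŷ = 29 − 3.1·6 = 10.4; r = 9.1 − 10.4 = -1.3
x=7: ŷ = 29 − 3.1·7 = 7.3; r = 7.2 − 7.3 = -0.1
x=8: ŷ = 29 − 3.1·8 = 4.2; r = 4.7 − 4.2 = 0.5
SSE = 0.81 + 1.69 + 0.01 + 0.25 = 2.76
s = √(2.76/2) = √1.38 ≈ 1.175

s = 1.175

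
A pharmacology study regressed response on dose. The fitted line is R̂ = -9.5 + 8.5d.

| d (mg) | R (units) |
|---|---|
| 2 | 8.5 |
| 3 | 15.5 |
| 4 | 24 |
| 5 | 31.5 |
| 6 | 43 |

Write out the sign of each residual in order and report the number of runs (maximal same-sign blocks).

3 runs

d=2: R̂ = -9.5 + 8.5·2 = 7.5; e = 8.5 − 7.5 = 1
d=3: R̂ = -9.5 + 8.5·3 = 16; e = 15.5 − 16 = -0.5
d=4: R̂ = -9.5 + 8.5·4 = 24.5; e = 24 − 24.5 = -0.5
d=5: R̂ = -9.5 + 8.5·5 = 33; e = 31.5 − 33 = -1.5
d=6: R̂ = -9.5 + 8.5·6 = 41.5; e = 43 − 41.5 = 1.5
Signs: + − − − +
Runs: +×1, −×3, +×1 → 3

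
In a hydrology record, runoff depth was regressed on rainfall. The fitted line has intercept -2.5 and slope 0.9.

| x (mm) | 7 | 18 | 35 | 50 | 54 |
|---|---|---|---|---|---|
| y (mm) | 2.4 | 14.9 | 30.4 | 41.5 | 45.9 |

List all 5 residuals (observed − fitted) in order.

-1.4, 1.2, 1.4, -1, -0.2

x=7: ŷ = -2.5 + 0.9·7 = 3.8; r = 2.4 − 3.8 = -1.4
x=18: ŷ = -2.5 + 0.9·18 = 13.7; r = 14.9 − 13.7 = 1.2
x=35: ŷ = -2.5 + 0.9·35 = 29; r = 30.4 − 29 = 1.4
x=50: ŷ = -2.5 + 0.9·50 = 42.5; r = 41.5 − 42.5 = -1
x=54: ŷ = -2.5 + 0.9·54 = 46.1; r = 45.9 − 46.1 = -0.2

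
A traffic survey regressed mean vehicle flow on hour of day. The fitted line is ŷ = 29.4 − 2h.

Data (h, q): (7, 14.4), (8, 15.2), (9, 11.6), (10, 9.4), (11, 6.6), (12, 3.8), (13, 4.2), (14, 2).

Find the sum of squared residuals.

h=7: ŷ = 29.4 − 2·7 = 15.4; e = 14.4 − 15.4 = -1
h=8: ŷ = 29.4 − 2·8 = 13.4; e = 15.2 − 13.4 = 1.8
h=9: ŷ = 29.4 − 2·9 = 11.4; e = 11.6 − 11.4 = 0.2
h=10: ŷ = 29.4 − 2·10 = 9.4; e = 9.4 − 9.4 = 0
h=11: ŷ = 29.4 − 2·11 = 7.4; e = 6.6 − 7.4 = -0.8
h=12: ŷ = 29.4 − 2·12 = 5.4; e = 3.8 − 5.4 = -1.6
h=13: ŷ = 29.4 − 2·13 = 3.4; e = 4.2 − 3.4 = 0.8
h=14: ŷ = 29.4 − 2·14 = 1.4; e = 2 − 1.4 = 0.6
SSE = 1 + 3.24 + 0.04 + 0 + 0.64 + 2.56 + 0.64 + 0.36 = 8.48

SSE = 8.48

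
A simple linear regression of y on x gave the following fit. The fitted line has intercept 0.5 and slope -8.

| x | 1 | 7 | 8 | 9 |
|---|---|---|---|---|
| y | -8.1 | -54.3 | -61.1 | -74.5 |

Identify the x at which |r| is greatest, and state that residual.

x = 9, r = -3

x=1: ŷ = 0.5 − 8·1 = -7.5; r = -8.1 − (-7.5) = -0.6
x=7: ŷ = 0.5 − 8·7 = -55.5; r = -54.3 − (-55.5) = 1.2
x=8: ŷ = 0.5 − 8·8 = -63.5; r = -61.1 − (-63.5) = 2.4
x=9: ŷ = 0.5 − 8·9 = -71.5; r = -74.5 − (-71.5) = -3
Largest |r| is 3 at x = 9, residual -3.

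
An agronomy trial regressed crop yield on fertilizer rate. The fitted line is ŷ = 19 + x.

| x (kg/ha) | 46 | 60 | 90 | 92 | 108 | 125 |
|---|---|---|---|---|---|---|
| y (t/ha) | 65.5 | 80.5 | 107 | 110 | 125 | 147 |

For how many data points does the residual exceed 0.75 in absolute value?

5

x=46: ŷ = 19 + 46 = 65; e = 65.5 − 65 = 0.5
x=60: ŷ = 19 + 60 = 79; e = 80.5 − 79 = 1.5
x=90: ŷ = 19 + 90 = 109; e = 107 − 109 = -2
x=92: ŷ = 19 + 92 = 111; e = 110 − 111 = -1
x=108: ŷ = 19 + 108 = 127; e = 125 − 127 = -2
x=125: ŷ = 19 + 125 = 144; e = 147 − 144 = 3
|e| > 0.75: x=60 (|e|=1.5), x=90 (|e|=2), x=92 (|e|=1), x=108 (|e|=2), x=125 (|e|=3) → 5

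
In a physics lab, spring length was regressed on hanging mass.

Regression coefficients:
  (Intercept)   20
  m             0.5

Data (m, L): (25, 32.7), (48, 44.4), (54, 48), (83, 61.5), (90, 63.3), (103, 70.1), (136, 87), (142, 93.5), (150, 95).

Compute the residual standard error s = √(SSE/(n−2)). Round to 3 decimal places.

s = 1.378

m=25: ŷ = 20 + 0.5·25 = 32.5; e = 32.7 − 32.5 = 0.2
m=48: ŷ = 20 + 0.5·48 = 44; e = 44.4 − 44 = 0.4
m=54: ŷ = 20 + 0.5·54 = 47; e = 48 − 47 = 1
m=83: ŷ = 20 + 0.5·83 = 61.5; e = 61.5 − 61.5 = 0
m=90: ŷ = 20 + 0.5·90 = 65; e = 63.3 − 65 = -1.7
m=103: ŷ = 20 + 0.5·103 = 71.5; e = 70.1 − 71.5 = -1.4
m=136: ŷ = 20 + 0.5·136 = 88; e = 87 − 88 = -1
m=142: ŷ = 20 + 0.5·142 = 91; e = 93.5 − 91 = 2.5
m=150: ŷ = 20 + 0.5·150 = 95; e = 95 − 95 = 0
SSE = 0.04 + 0.16 + 1 + 0 + 2.89 + 1.96 + 1 + 6.25 + 0 = 13.3
s = √(13.3/7) = √1.9 ≈ 1.378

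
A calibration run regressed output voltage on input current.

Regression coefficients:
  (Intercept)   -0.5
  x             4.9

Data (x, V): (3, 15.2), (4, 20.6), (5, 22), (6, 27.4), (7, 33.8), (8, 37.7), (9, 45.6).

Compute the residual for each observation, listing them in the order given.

x=3: V̂ = -0.5 + 4.9·3 = 14.2; r = 15.2 − 14.2 = 1
x=4: V̂ = -0.5 + 4.9·4 = 19.1; r = 20.6 − 19.1 = 1.5
x=5: V̂ = -0.5 + 4.9·5 = 24; r = 22 − 24 = -2
x=6: V̂ = -0.5 + 4.9·6 = 28.9; r = 27.4 − 28.9 = -1.5
x=7: V̂ = -0.5 + 4.9·7 = 33.8; r = 33.8 − 33.8 = 0
x=8: V̂ = -0.5 + 4.9·8 = 38.7; r = 37.7 − 38.7 = -1
x=9: V̂ = -0.5 + 4.9·9 = 43.6; r = 45.6 − 43.6 = 2

1, 1.5, -2, -1.5, 0, -1, 2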